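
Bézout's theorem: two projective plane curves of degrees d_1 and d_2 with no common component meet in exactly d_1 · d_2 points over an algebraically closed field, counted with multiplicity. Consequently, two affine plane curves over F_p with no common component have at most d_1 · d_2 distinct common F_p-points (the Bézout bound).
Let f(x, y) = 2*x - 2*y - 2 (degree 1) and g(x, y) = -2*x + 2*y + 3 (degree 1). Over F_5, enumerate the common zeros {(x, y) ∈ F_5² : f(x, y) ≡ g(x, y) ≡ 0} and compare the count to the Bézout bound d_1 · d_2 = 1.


Common zeros: ∅; count = 0; Bézout bound = 1.

deg(f) = 1, deg(g) = 1, so Bézout bound = 1.
Scan x ∈ F_5. For each x, list the y ∈ F_5 with f(x, y) ≡ 0 and those with g(x, y) ≡ 0 (mod 5); the common zeros in that column are the intersection.
  x = 0: f ≡ 0 at y ∈ {4}; g ≡ 0 at y ∈ {1}; common: ∅.
  x = 1: f ≡ 0 at y ∈ {0}; g ≡ 0 at y ∈ {2}; common: ∅.
  x = 2: f ≡ 0 at y ∈ {1}; g ≡ 0 at y ∈ {3}; common: ∅.
  x = 3: f ≡ 0 at y ∈ {2}; g ≡ 0 at y ∈ {4}; common: ∅.
  x = 4: f ≡ 0 at y ∈ {3}; g ≡ 0 at y ∈ {0}; common: ∅.
Collecting: common zeros = ∅, so the count is 0.
Comparison with the Bézout bound: 0 ≤ 1 = deg(f)·deg(g), as expected for curves with no common component (the affine F_5-count falls short of the bound because intersections may lie at infinity, over extension fields, or carry multiplicity).


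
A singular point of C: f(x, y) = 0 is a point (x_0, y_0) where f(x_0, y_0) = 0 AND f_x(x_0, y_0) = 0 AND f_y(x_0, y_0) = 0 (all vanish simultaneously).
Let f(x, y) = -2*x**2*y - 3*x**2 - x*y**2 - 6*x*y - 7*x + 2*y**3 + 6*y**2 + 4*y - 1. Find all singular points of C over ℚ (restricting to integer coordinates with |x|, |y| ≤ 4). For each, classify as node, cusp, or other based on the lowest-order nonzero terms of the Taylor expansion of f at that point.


Singular points: {(-1, -1)}; classification: node.

Compute partial derivatives:
  f_x = -4*x*y - 6*x - y**2 - 6*y - 7.
  f_y = -2*x**2 - 2*x*y - 6*x + 6*y**2 + 12*y + 4.
Scan x_0 ∈ {−4, ..., 4}. For each x_0, f_y(x_0, y) is a polynomial in y; find its integer roots y ∈ {−4, ..., 4}, then test f_x and f at those candidates.
  x = -4: f_y(-4, y) = 6*y**2 + 20*y - 4; no integer root y with |y| ≤ 4.
  x = -3: f_y(-3, y) = 6*y**2 + 18*y + 4; no integer root y with |y| ≤ 4.
  x = -2: f_y(-2, y) = 6*y**2 + 16*y + 8; vanishes at y ∈ {-2}. (-2, -2): f_x = -3 ≠ 0.
  x = -1: f_y(-1, y) = 6*y**2 + 14*y + 8; vanishes at y ∈ {-1}. (-1, -1): f_x = 0, f = 0 — SINGULAR.
  x = 0: f_y(0, y) = 6*y**2 + 12*y + 4; no integer root y with |y| ≤ 4.
  x = 1: f_y(1, y) = 6*y**2 + 10*y - 4; vanishes at y ∈ {-2}. (1, -2): f_x = 3 ≠ 0.
  x = 2: f_y(2, y) = 6*y**2 + 8*y - 16; no integer root y with |y| ≤ 4.
  x = 3: f_y(3, y) = 6*y**2 + 6*y - 32; no integer root y with |y| ≤ 4.
  x = 4: f_y(4, y) = 6*y**2 + 4*y - 52; no integer root y with |y| ≤ 4.
Only singular point on the grid: (-1, -1).
Classify: substitute x = -1 + u, y = -1 + v and expand: f = -2*u**2*v - u**2 - u*v**2 + 2*v**3 + v**2.
No constant or linear terms (consistent with a singular point). Quadratic part: -u**2 + v**2. Cubic part: -2*u**2*v - u*v**2 + 2*v**3.
The quadratic part v**2 - u**2 = (v − u)(v + u) splits into two distinct linear factors, so there are two distinct tangent lines y − -1 = ±(x − -1) — this is a node (ordinary double point).
Classification: node.


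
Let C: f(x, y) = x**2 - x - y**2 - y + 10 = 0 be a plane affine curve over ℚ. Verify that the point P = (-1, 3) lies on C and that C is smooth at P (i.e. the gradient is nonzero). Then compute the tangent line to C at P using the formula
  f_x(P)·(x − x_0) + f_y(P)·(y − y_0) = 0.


Tangent line at P: -3*x - 7*y + 18 = 0.

Step 1: f(-1, 3) = 0, so P lies on C.
Step 2: partial derivatives
  f_x(x, y) = 2*x - 1, f_y(x, y) = -2*y - 1.
  f_x(P) = -3, f_y(P) = -7 (gradient nonzero, so P is smooth).
Step 3: tangent line at P: -3·(x − -1) + -7·(y − 3) = 0.
Expanding: -3*x - 7*y + 18 = 0.


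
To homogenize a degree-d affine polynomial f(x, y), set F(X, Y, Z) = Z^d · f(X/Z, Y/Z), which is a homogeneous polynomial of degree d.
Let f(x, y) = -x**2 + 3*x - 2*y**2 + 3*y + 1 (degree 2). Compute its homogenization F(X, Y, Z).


F(X, Y, Z) = -X**2 + 3*X*Z - 2*Y**2 + 3*Y*Z + Z**2

deg(f) = 2.
Substitute x = X/Z, y = Y/Z into f, then multiply by Z^2.
  monomial -1·x^2·y^0 ↦ -1·X^2·Y^0·Z^0.
  monomial 3·x^1·y^0 ↦ 3·X^1·Y^0·Z^1.
  monomial -2·x^0·y^2 ↦ -2·X^0·Y^2·Z^0.
  monomial 3·x^0·y^1 ↦ 3·X^0·Y^1·Z^1.
  monomial 1·x^0·y^0 ↦ 1·X^0·Y^0·Z^2.
Collecting: F(X, Y, Z) = -X**2 + 3*X*Z - 2*Y**2 + 3*Y*Z + Z**2.


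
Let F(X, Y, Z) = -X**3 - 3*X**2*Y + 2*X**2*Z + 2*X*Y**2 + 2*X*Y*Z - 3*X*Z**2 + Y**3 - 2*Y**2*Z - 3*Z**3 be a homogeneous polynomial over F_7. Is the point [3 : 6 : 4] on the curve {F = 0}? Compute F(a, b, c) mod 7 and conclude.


F(3,6,4) ≡ 3 (mod 7); P is NOT on the curve.

Evaluate F(3, 6, 4) term-by-term (mod 7).
  -X**3 ↦ -1·27·1·1 = -27
  -3*X**2*Y ↦ -3·9·6·1 = -162
  2*X**2*Z ↦ 2·9·1·4 = 72
  2*X*Y**2 ↦ 2·3·36·1 = 216
  2*X*Y*Z ↦ 2·3·6·4 = 144
  -3*X*Z**2 ↦ -3·3·1·16 = -144
  Y**3 ↦ 1·1·216·1 = 216
  -2*Y**2*Z ↦ -2·1·36·4 = -288
  -3*Z**3 ↦ -3·1·1·64 = -192
Sum: F(3, 6, 4) = (-27) + (-162) + (72) + (216) + (144) + (-144) + (216) + (-288) + (-192) = -165.
Reducing mod 7: -165 ≡ 3 (mod 7).
Since F(a, b, c) ≡ 3 ≠ 0 (mod 7), P does NOT lie on the curve.


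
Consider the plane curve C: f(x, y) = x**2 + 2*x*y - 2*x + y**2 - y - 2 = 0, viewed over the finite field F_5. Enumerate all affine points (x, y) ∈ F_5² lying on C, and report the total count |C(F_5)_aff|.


Affine F_5-points: {(0, 2), (0, 4), (3, 2), (3, 3), (4, 4)}; count = 5.

For each of the 25 pairs (x, y) ∈ F_5², evaluate f(x, y) mod 5. Record the zeros.
  x = 0: [0↦3, 1↦3, 2↦0, 3↦4, 4↦0]  zeros at y ∈ {2, 4}
  x = 1: [0↦2, 1↦4, 2↦3, 3↦4, 4↦2]  zeros at y ∈ ∅
  x = 2: [0↦3, 1↦2, 2↦3, 3↦1, 4↦1]  zeros at y ∈ ∅
  x = 3: [0↦1, 1↦2, 2↦0, 3↦0, 4↦2]  zeros at y ∈ {2, 3}
  x = 4: [0↦1, 1↦4, 2↦4, 3↦1, 4↦0]  zeros at y ∈ {4}
Collecting zeros: affine points = {(0, 2), (0, 4), (3, 2), (3, 3), (4, 4)}.
Total count |C(F_5)_aff| = 5.


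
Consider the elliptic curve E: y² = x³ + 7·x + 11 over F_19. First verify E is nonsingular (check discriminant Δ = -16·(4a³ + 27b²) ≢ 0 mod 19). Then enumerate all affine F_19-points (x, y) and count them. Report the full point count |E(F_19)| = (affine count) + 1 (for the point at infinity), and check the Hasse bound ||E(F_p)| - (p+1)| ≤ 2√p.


Affine points = {(0, 7), (0, 12), (1, 0), (5, 0), (7, 2), (7, 17), (8, 3), (8, 16), (9, 9), (9, 10), (10, 6), (10, 13), (13, 0), (16, 1), (16, 18)}; affine count = 15; |E(F_19)| = 16.

Discriminant check: Δ ∝ 4a³ + 27b² = 4·7³ + 27·11² = 4·343 + 27·121 ≡ 3 (mod 19). Nonzero ⇒ E is nonsingular.
For each x ∈ F_19, compute rhs = x³ + 7·x + 11 mod 19, then count y ∈ F_19 with y² ≡ rhs.
  x = 0: rhs = 11, matching y values: 7, 12 (2 points).
  x = 1: rhs = 0, matching y values: 0 (1 points).
  x = 2: rhs = 14, matching y values: none (0 points).
  x = 3: rhs = 2, matching y values: none (0 points).
  x = 4: rhs = 8, matching y values: none (0 points).
  x = 5: rhs = 0, matching y values: 0 (1 points).
  x = 6: rhs = 3, matching y values: none (0 points).
  x = 7: rhs = 4, matching y values: 2, 17 (2 points).
  x = 8: rhs = 9, matching y values: 3, 16 (2 points).
  x = 9: rhs = 5, matching y values: 9, 10 (2 points).
  x = 10: rhs = 17, matching y values: 6, 13 (2 points).
  x = 11: rhs = 13, matching y values: none (0 points).
  x = 12: rhs = 18, matching y values: none (0 points).
  x = 13: rhs = 0, matching y values: 0 (1 points).
  x = 14: rhs = 3, matching y values: none (0 points).
  x = 15: rhs = 14, matching y values: none (0 points).
  x = 16: rhs = 1, matching y values: 1, 18 (2 points).
  x = 17: rhs = 8, matching y values: none (0 points).
  x = 18: rhs = 3, matching y values: none (0 points).
Total affine count: 15.
Full point count |E(F_19)| = 15 + 1 = 16.
Hasse bound: |16 − (19+1)| = |-4| = 4 ≤ 2√19 ≈ 8.7178 ✓.


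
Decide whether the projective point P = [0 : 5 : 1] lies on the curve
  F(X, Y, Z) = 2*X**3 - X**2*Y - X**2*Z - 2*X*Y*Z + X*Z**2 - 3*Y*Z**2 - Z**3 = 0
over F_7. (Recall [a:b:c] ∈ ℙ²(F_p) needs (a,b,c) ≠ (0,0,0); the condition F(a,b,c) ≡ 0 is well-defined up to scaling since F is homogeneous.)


F(0,5,1) ≡ 5 (mod 7); P is NOT on the curve.

Evaluate F(0, 5, 1) term-by-term (mod 7).
  2*X**3 ↦ 2·0·1·1 = 0
  -X**2*Y ↦ -1·0·5·1 = 0
  -X**2*Z ↦ -1·0·1·1 = 0
  -2*X*Y*Z ↦ -2·0·5·1 = 0
  X*Z**2 ↦ 1·0·1·1 = 0
  -3*Y*Z**2 ↦ -3·1·5·1 = -15
  -Z**3 ↦ -1·1·1·1 = -1
Sum: F(0, 5, 1) = (0) + (0) + (0) + (0) + (0) + (-15) + (-1) = -16.
Reducing mod 7: -16 ≡ 5 (mod 7).
Since F(a, b, c) ≡ 5 ≠ 0 (mod 7), P does NOT lie on the curve.


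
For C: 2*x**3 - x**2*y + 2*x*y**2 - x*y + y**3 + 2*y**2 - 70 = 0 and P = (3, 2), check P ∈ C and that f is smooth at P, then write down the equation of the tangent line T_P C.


Tangent line at P: 48*x + 32*y - 208 = 0.

Step 1: f(3, 2) = 0, so P lies on C.
Step 2: partial derivatives
  f_x(x, y) = 6*x**2 - 2*x*y + 2*y**2 - y, f_y(x, y) = -x**2 + 4*x*y - x + 3*y**2 + 4*y.
  f_x(P) = 48, f_y(P) = 32 (gradient nonzero, so P is smooth).
Step 3: tangent line at P: 48·(x − 3) + 32·(y − 2) = 0.
Expanding: 48*x + 32*y - 208 = 0.


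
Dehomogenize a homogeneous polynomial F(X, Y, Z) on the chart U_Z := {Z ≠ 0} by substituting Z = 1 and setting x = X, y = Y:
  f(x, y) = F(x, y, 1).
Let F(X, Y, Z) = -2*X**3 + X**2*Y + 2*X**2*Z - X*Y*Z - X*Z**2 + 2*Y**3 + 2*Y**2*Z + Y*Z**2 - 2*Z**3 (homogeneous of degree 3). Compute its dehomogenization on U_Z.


f(x, y) = -2*x**3 + x**2*y + 2*x**2 - x*y - x + 2*y**3 + 2*y**2 + y - 2

On U_Z we set Z = 1. Each monomial c·X^i·Y^j·Z^k in F becomes c·x^i·y^j·1^k = c·x^i·y^j.
Substituting Z = 1: F(X, Y, 1) = -2*x**3 + x**2*y + 2*x**2 - x*y - x + 2*y**3 + 2*y**2 + y - 2.
Note: deg(f) ≤ deg(F) = 3; strict inequality happens when F is divisible by Z (lost terms).


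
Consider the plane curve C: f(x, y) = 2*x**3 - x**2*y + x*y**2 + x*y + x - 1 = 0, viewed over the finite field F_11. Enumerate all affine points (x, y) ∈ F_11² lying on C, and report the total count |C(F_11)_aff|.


Affine F_11-points: {(1, 3), (1, 8), (2, 6), (6, 6), (6, 10), (8, 3), (8, 4), (9, 3), (9, 5)}; count = 9.

For each of the 121 pairs (x, y) ∈ F_11², evaluate f(x, y) mod 11. Record the zeros.
  x = 0: [0↦10, 1↦10, 2↦10, 3↦10, 4↦10, 5↦10, 6↦10, 7↦10, 8↦10, 9↦10, 10↦10]  zeros at y ∈ ∅
  x = 1: [0↦2, 1↦3, 2↦6, 3↦0, 4↦7, 5↦5, 6↦5, 7↦7, 8↦0, 9↦6, 10↦3]  zeros at y ∈ {3, 8}
  x = 2: [0↦6, 1↦6, 2↦10, 3↦7, 4↦8, 5↦2, 6↦0, 7↦2, 8↦8, 9↦7, 10↦10]  zeros at y ∈ {6}
  x = 3: [0↦1, 1↦9, 2↦1, 3↦10, 4↦3, 5↦2, 6↦7, 7↦7, 8↦2, 9↦3, 10↦10]  zeros at y ∈ ∅
  x = 4: [0↦10, 1↦2, 2↦2, 3↦10, 4↦4, 5↦6, 6↦5, 7↦1, 8↦5, 9↦6, 10↦4]  zeros at y ∈ ∅
  x = 5: [0↦1, 1↦8, 2↦3, 3↦8, 4↦1, 5↦4, 6↦6, 7↦7, 8↦7, 9↦6, 10↦4]  zeros at y ∈ ∅
  x = 6: [0↦8, 1↦6, 2↦5, 3↦5, 4↦6, 5↦8, 6↦0, 7↦4, 8↦9, 9↦4, 10↦0]  zeros at y ∈ {6, 10}
  x = 7: [0↦10, 1↦8, 2↦9, 3↦2, 4↦9, 5↦8, 6↦10, 7↦4, 8↦1, 9↦1, 10↦4]  zeros at y ∈ ∅
  x = 8: [0↦8, 1↦4, 2↦5, 3↦0, 4↦0, 5↦5, 6↦4, 7↦8, 8↦6, 9↦9, 10↦6]  zeros at y ∈ {3, 4}
  x = 9: [0↦3, 1↦6, 2↦5, 3↦0, 4↦2, 5↦0, 6↦5, 7↦6, 8↦3, 9↦7, 10↦7]  zeros at y ∈ {3, 5}
  x = 10: [0↦7, 1↦4, 2↦10, 3↦3, 4↦5, 5↦5, 6↦3, 7↦10, 8↦4, 9↦7, 10↦8]  zeros at y ∈ ∅
Collecting zeros: affine points = {(1, 3), (1, 8), (2, 6), (6, 6), (6, 10), (8, 3), (8, 4), (9, 3), (9, 5)}.
Total count |C(F_11)_aff| = 9.


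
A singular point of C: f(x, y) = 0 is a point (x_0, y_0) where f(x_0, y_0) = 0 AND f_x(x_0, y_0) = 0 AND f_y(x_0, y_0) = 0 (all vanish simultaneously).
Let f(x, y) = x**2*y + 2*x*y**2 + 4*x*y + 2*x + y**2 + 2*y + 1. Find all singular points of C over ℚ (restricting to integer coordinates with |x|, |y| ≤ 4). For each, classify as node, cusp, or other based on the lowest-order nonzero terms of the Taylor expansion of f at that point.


Singular points: {(0, -1)}; classification: node.

Compute partial derivatives:
  f_x = 2*x*y + 2*y**2 + 4*y + 2.
  f_y = x**2 + 4*x*y + 4*x + 2*y + 2.
Scan x_0 ∈ {−4, ..., 4}. For each x_0, f_y(x_0, y) is a polynomial in y; find its integer roots y ∈ {−4, ..., 4}, then test f_x and f at those candidates.
  x = -4: f_y(-4, y) = 2 - 14*y; no integer root y with |y| ≤ 4.
  x = -3: f_y(-3, y) = -10*y - 1; no integer root y with |y| ≤ 4.
  x = -2: f_y(-2, y) = -6*y - 2; no integer root y with |y| ≤ 4.
  x = -1: f_y(-1, y) = -2*y - 1; no integer root y with |y| ≤ 4.
  x = 0: f_y(0, y) = 2*y + 2; vanishes at y ∈ {-1}. (0, -1): f_x = 0, f = 0 — SINGULAR.
  x = 1: f_y(1, y) = 6*y + 7; no integer root y with |y| ≤ 4.
  x = 2: f_y(2, y) = 10*y + 14; no integer root y with |y| ≤ 4.
  x = 3: f_y(3, y) = 14*y + 23; no integer root y with |y| ≤ 4.
  x = 4: f_y(4, y) = 18*y + 34; no integer root y with |y| ≤ 4.
Only singular point on the grid: (0, -1).
Classify: substitute x = 0 + u, y = -1 + v and expand: f = u**2*v - u**2 + 2*u*v**2 + v**2.
No constant or linear terms (consistent with a singular point). Quadratic part: -u**2 + v**2. Cubic part: u**2*v + 2*u*v**2.
The quadratic part v**2 - u**2 = (v − u)(v + u) splits into two distinct linear factors, so there are two distinct tangent lines y − -1 = ±(x − 0) — this is a node (ordinary double point).
Classification: node.


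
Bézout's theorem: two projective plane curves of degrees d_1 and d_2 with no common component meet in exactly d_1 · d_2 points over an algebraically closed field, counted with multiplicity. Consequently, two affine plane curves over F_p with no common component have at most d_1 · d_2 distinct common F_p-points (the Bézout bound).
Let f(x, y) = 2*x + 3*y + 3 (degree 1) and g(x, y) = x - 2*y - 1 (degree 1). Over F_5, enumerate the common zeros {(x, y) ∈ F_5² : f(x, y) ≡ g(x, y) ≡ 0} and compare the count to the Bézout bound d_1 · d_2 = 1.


Common zeros: {(1, 0)}; count = 1; Bézout bound = 1.

deg(f) = 1, deg(g) = 1, so Bézout bound = 1.
Scan x ∈ F_5. For each x, list the y ∈ F_5 with f(x, y) ≡ 0 and those with g(x, y) ≡ 0 (mod 5); the common zeros in that column are the intersection.
  x = 0: f ≡ 0 at y ∈ {4}; g ≡ 0 at y ∈ {2}; common: ∅.
  x = 1: f ≡ 0 at y ∈ {0}; g ≡ 0 at y ∈ {0}; common: {0}.
  x = 2: f ≡ 0 at y ∈ {1}; g ≡ 0 at y ∈ {3}; common: ∅.
  x = 3: f ≡ 0 at y ∈ {2}; g ≡ 0 at y ∈ {1}; common: ∅.
  x = 4: f ≡ 0 at y ∈ {3}; g ≡ 0 at y ∈ {4}; common: ∅.
Collecting: common zeros = {(1, 0)}, so the count is 1.
Comparison with the Bézout bound: 1 ≤ 1 = deg(f)·deg(g), as expected for curves with no common component (the bound is attained).


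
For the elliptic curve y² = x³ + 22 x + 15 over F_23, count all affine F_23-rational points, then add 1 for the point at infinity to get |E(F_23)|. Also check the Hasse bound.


Affine points = {(3, 4), (3, 19), (4, 11), (4, 12), (6, 8), (6, 15), (7, 11), (7, 12), (8, 6), (8, 17), (10, 4), (10, 19), (11, 1), (11, 22), (12, 11), (12, 12), (14, 10), (14, 13), (16, 1), (16, 22), (17, 9), (17, 14), (19, 1), (19, 22), (21, 3), (21, 20)}; affine count = 26; |E(F_23)| = 27.

Discriminant check: Δ ∝ 4a³ + 27b² = 4·22³ + 27·15² = 4·10648 + 27·225 ≡ 22 (mod 23). Nonzero ⇒ E is nonsingular.
For each x ∈ F_23, compute rhs = x³ + 22·x + 15 mod 23, then count y ∈ F_23 with y² ≡ rhs.
  x = 0: rhs = 15, matching y values: none (0 points).
  x = 1: rhs = 15, matching y values: none (0 points).
  x = 2: rhs = 21, matching y values: none (0 points).
  x = 3: rhs = 16, matching y values: 4, 19 (2 points).
  x = 4: rhs = 6, matching y values: 11, 12 (2 points).
  x = 5: rhs = 20, matching y values: none (0 points).
  x = 6: rhs = 18, matching y values: 8, 15 (2 points).
  x = 7: rhs = 6, matching y values: 11, 12 (2 points).
  x = 8: rhs = 13, matching y values: 6, 17 (2 points).
  x = 9: rhs = 22, matching y values: none (0 points).
  x = 10: rhs = 16, matching y values: 4, 19 (2 points).
  x = 11: rhs = 1, matching y values: 1, 22 (2 points).
  x = 12: rhs = 6, matching y values: 11, 12 (2 points).
  x = 13: rhs = 14, matching y values: none (0 points).
  x = 14: rhs = 8, matching y values: 10, 13 (2 points).
  x = 15: rhs = 17, matching y values: none (0 points).
  x = 16: rhs = 1, matching y values: 1, 22 (2 points).
  x = 17: rhs = 12, matching y values: 9, 14 (2 points).
  x = 18: rhs = 10, matching y values: none (0 points).
  x = 19: rhs = 1, matching y values: 1, 22 (2 points).
  x = 20: rhs = 14, matching y values: none (0 points).
  x = 21: rhs = 9, matching y values: 3, 20 (2 points).
  x = 22: rhs = 15, matching y values: none (0 points).
Total affine count: 26.
Full point count |E(F_23)| = 26 + 1 = 27.
Hasse bound: |27 − (23+1)| = |3| = 3 ≤ 2√23 ≈ 9.5917 ✓.


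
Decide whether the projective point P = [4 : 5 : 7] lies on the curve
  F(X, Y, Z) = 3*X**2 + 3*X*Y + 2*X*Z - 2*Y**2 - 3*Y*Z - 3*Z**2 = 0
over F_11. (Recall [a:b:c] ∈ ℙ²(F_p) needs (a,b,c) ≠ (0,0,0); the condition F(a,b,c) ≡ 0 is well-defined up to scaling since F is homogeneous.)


F(4,5,7) ≡ 5 (mod 11); P is NOT on the curve.

Evaluate F(4, 5, 7) term-by-term (mod 11).
  3*X**2 ↦ 3·16·1·1 = 48
  3*X*Y ↦ 3·4·5·1 = 60
  2*X*Z ↦ 2·4·1·7 = 56
  -2*Y**2 ↦ -2·1·25·1 = -50
  -3*Y*Z ↦ -3·1·5·7 = -105
  -3*Z**2 ↦ -3·1·1·49 = -147
Sum: F(4, 5, 7) = (48) + (60) + (56) + (-50) + (-105) + (-147) = -138.
Reducing mod 11: -138 ≡ 5 (mod 11).
Since F(a, b, c) ≡ 5 ≠ 0 (mod 11), P does NOT lie on the curve.


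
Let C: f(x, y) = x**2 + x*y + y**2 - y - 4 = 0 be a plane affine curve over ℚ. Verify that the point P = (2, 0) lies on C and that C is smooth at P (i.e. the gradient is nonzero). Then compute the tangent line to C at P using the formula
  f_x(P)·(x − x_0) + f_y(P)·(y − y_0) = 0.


Tangent line at P: 4*x + y - 8 = 0.

Step 1: f(2, 0) = 0, so P lies on C.
Step 2: partial derivatives
  f_x(x, y) = 2*x + y, f_y(x, y) = x + 2*y - 1.
  f_x(P) = 4, f_y(P) = 1 (gradient nonzero, so P is smooth).
Step 3: tangent line at P: 4·(x − 2) + 1·(y − 0) = 0.
Expanding: 4*x + y - 8 = 0.


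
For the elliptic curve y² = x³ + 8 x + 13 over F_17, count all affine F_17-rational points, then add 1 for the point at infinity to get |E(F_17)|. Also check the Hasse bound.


Affine points = {(0, 8), (0, 9), (3, 8), (3, 9), (5, 5), (5, 12), (7, 2), (7, 15), (9, 7), (9, 10), (11, 2), (11, 15), (12, 1), (12, 16), (13, 6), (13, 11), (14, 8), (14, 9), (16, 2), (16, 15)}; affine count = 20; |E(F_17)| = 21.

Discriminant check: Δ ∝ 4a³ + 27b² = 4·8³ + 27·13² = 4·512 + 27·169 ≡ 15 (mod 17). Nonzero ⇒ E is nonsingular.
For each x ∈ F_17, compute rhs = x³ + 8·x + 13 mod 17, then count y ∈ F_17 with y² ≡ rhs.
  x = 0: rhs = 13, matching y values: 8, 9 (2 points).
  x = 1: rhs = 5, matching y values: none (0 points).
  x = 2: rhs = 3, matching y values: none (0 points).
  x = 3: rhs = 13, matching y values: 8, 9 (2 points).
  x = 4: rhs = 7, matching y values: none (0 points).
  x = 5: rhs = 8, matching y values: 5, 12 (2 points).
  x = 6: rhs = 5, matching y values: none (0 points).
  x = 7: rhs = 4, matching y values: 2, 15 (2 points).
  x = 8: rhs = 11, matching y values: none (0 points).
  x = 9: rhs = 15, matching y values: 7, 10 (2 points).
  x = 10: rhs = 5, matching y values: none (0 points).
  x = 11: rhs = 4, matching y values: 2, 15 (2 points).
  x = 12: rhs = 1, matching y values: 1, 16 (2 points).
  x = 13: rhs = 2, matching y values: 6, 11 (2 points).
  x = 14: rhs = 13, matching y values: 8, 9 (2 points).
  x = 15: rhs = 6, matching y values: none (0 points).
  x = 16: rhs = 4, matching y values: 2, 15 (2 points).
Total affine count: 20.
Full point count |E(F_17)| = 20 + 1 = 21.
Hasse bound: |21 − (17+1)| = |3| = 3 ≤ 2√17 ≈ 8.2462 ✓.


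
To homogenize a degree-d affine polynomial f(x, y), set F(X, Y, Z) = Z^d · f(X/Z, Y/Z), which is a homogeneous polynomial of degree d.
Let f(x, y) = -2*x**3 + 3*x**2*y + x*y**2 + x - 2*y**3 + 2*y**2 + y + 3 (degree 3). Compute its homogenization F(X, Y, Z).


F(X, Y, Z) = -2*X**3 + 3*X**2*Y + X*Y**2 + X*Z**2 - 2*Y**3 + 2*Y**2*Z + Y*Z**2 + 3*Z**3

deg(f) = 3.
Substitute x = X/Z, y = Y/Z into f, then multiply by Z^3.
  monomial -2·x^3·y^0 ↦ -2·X^3·Y^0·Z^0.
  monomial 3·x^2·y^1 ↦ 3·X^2·Y^1·Z^0.
  monomial 1·x^1·y^2 ↦ 1·X^1·Y^2·Z^0.
  monomial 1·x^1·y^0 ↦ 1·X^1·Y^0·Z^2.
  monomial -2·x^0·y^3 ↦ -2·X^0·Y^3·Z^0.
  monomial 2·x^0·y^2 ↦ 2·X^0·Y^2·Z^1.
  monomial 1·x^0·y^1 ↦ 1·X^0·Y^1·Z^2.
  monomial 3·x^0·y^0 ↦ 3·X^0·Y^0·Z^3.
Collecting: F(X, Y, Z) = -2*X**3 + 3*X**2*Y + X*Y**2 + X*Z**2 - 2*Y**3 + 2*Y**2*Z + Y*Z**2 + 3*Z**3.


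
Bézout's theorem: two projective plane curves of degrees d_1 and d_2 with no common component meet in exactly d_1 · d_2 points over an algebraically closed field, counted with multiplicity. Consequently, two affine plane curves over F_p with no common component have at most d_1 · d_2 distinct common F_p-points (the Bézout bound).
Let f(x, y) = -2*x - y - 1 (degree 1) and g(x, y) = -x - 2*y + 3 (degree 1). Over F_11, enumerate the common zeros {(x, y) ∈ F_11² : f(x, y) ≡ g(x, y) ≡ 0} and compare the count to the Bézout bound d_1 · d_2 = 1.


Common zeros: {(2, 6)}; count = 1; Bézout bound = 1.

deg(f) = 1, deg(g) = 1, so Bézout bound = 1.
Scan x ∈ F_11. For each x, list the y ∈ F_11 with f(x, y) ≡ 0 and those with g(x, y) ≡ 0 (mod 11); the common zeros in that column are the intersection.
  x = 0: f ≡ 0 at y ∈ {10}; g ≡ 0 at y ∈ {7}; common: ∅.
  x = 1: f ≡ 0 at y ∈ {8}; g ≡ 0 at y ∈ {1}; common: ∅.
  x = 2: f ≡ 0 at y ∈ {6}; g ≡ 0 at y ∈ {6}; common: {6}.
  x = 3: f ≡ 0 at y ∈ {4}; g ≡ 0 at y ∈ {0}; common: ∅.
  x = 4: f ≡ 0 at y ∈ {2}; g ≡ 0 at y ∈ {5}; common: ∅.
  x = 5: f ≡ 0 at y ∈ {0}; g ≡ 0 at y ∈ {10}; common: ∅.
  x = 6: f ≡ 0 at y ∈ {9}; g ≡ 0 at y ∈ {4}; common: ∅.
  x = 7: f ≡ 0 at y ∈ {7}; g ≡ 0 at y ∈ {9}; common: ∅.
  x = 8: f ≡ 0 at y ∈ {5}; g ≡ 0 at y ∈ {3}; common: ∅.
  x = 9: f ≡ 0 at y ∈ {3}; g ≡ 0 at y ∈ {8}; common: ∅.
  x = 10: f ≡ 0 at y ∈ {1}; g ≡ 0 at y ∈ {2}; common: ∅.
Collecting: common zeros = {(2, 6)}, so the count is 1.
Comparison with the Bézout bound: 1 ≤ 1 = deg(f)·deg(g), as expected for curves with no common component (the bound is attained).


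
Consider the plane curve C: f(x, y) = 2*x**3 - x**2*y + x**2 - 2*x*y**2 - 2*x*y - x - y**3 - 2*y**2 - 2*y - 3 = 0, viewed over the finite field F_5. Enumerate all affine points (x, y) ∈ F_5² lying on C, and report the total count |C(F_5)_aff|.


Affine F_5-points: {(1, 2), (2, 0), (2, 4), (4, 1)}; count = 4.

For each of the 25 pairs (x, y) ∈ F_5², evaluate f(x, y) mod 5. Record the zeros.
  x = 0: [0↦2, 1↦2, 2↦2, 3↦1, 4↦3]  zeros at y ∈ ∅
  x = 1: [0↦4, 1↦4, 2↦0, 3↦1, 4↦1]  zeros at y ∈ {2}
  x = 2: [0↦0, 1↦3, 2↦3, 3↦4, 4↦0]  zeros at y ∈ {0, 4}
  x = 3: [0↦2, 1↦1, 2↦3, 3↦2, 4↦2]  zeros at y ∈ ∅
  x = 4: [0↦2, 1↦0, 2↦2, 3↦2, 4↦4]  zeros at y ∈ {1}
Collecting zeros: affine points = {(1, 2), (2, 0), (2, 4), (4, 1)}.
Total count |C(F_5)_aff| = 4.


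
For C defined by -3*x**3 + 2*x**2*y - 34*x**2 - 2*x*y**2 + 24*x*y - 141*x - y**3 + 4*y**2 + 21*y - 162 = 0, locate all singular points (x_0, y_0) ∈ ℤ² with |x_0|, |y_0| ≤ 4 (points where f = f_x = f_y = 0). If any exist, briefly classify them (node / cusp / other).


Singular points: {(-3, 3)}; classification: node.

Compute partial derivatives:
  f_x = -9*x**2 + 4*x*y - 68*x - 2*y**2 + 24*y - 141.
  f_y = 2*x**2 - 4*x*y + 24*x - 3*y**2 + 8*y + 21.
Scan x_0 ∈ {−4, ..., 4}. For each x_0, f_y(x_0, y) is a polynomial in y; find its integer roots y ∈ {−4, ..., 4}, then test f_x and f at those candidates.
  x = -4: f_y(-4, y) = -3*y**2 + 24*y - 43; no integer root y with |y| ≤ 4.
  x = -3: f_y(-3, y) = -3*y**2 + 20*y - 33; vanishes at y ∈ {3}. (-3, 3): f_x = 0, f = 0 — SINGULAR.
  x = -2: f_y(-2, y) = -3*y**2 + 16*y - 19; no integer root y with |y| ≤ 4.
  x = -1: f_y(-1, y) = -3*y**2 + 12*y - 1; no integer root y with |y| ≤ 4.
  x = 0: f_y(0, y) = -3*y**2 + 8*y + 21; no integer root y with |y| ≤ 4.
  x = 1: f_y(1, y) = -3*y**2 + 4*y + 47; no integer root y with |y| ≤ 4.
  x = 2: f_y(2, y) = 77 - 3*y**2; no integer root y with |y| ≤ 4.
  x = 3: f_y(3, y) = -3*y**2 - 4*y + 111; no integer root y with |y| ≤ 4.
  x = 4: f_y(4, y) = -3*y**2 - 8*y + 149; no integer root y with |y| ≤ 4.
Only singular point on the grid: (-3, 3).
Classify: substitute x = -3 + u, y = 3 + v and expand: f = -3*u**3 + 2*u**2*v - u**2 - 2*u*v**2 - v**3 + v**2.
No constant or linear terms (consistent with a singular point). Quadratic part: -u**2 + v**2. Cubic part: -3*u**3 + 2*u**2*v - 2*u*v**2 - v**3.
The quadratic part v**2 - u**2 = (v − u)(v + u) splits into two distinct linear factors, so there are two distinct tangent lines y − 3 = ±(x − -3) — this is a node (ordinary double point).
Classification: node.


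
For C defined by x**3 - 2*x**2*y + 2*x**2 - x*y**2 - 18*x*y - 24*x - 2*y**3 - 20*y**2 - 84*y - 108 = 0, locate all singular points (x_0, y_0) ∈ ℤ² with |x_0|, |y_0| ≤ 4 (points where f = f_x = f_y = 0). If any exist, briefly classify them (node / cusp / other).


Singular points: {(-3, -3)}; classification: node.

Compute partial derivatives:
  f_x = 3*x**2 - 4*x*y + 4*x - y**2 - 18*y - 24.
  f_y = -2*x**2 - 2*x*y - 18*x - 6*y**2 - 40*y - 84.
Scan x_0 ∈ {−4, ..., 4}. For each x_0, f_y(x_0, y) is a polynomial in y; find its integer roots y ∈ {−4, ..., 4}, then test f_x and f at those candidates.
  x = -4: f_y(-4, y) = -6*y**2 - 32*y - 44; no integer root y with |y| ≤ 4.
  x = -3: f_y(-3, y) = -6*y**2 - 34*y - 48; vanishes at y ∈ {-3}. (-3, -3): f_x = 0, f = 0 — SINGULAR.
  x = -2: f_y(-2, y) = -6*y**2 - 36*y - 56; no integer root y with |y| ≤ 4.
  x = -1: f_y(-1, y) = -6*y**2 - 38*y - 68; no integer root y with |y| ≤ 4.
  x = 0: f_y(0, y) = -6*y**2 - 40*y - 84; no integer root y with |y| ≤ 4.
  x = 1: f_y(1, y) = -6*y**2 - 42*y - 104; no integer root y with |y| ≤ 4.
  x = 2: f_y(2, y) = -6*y**2 - 44*y - 128; no integer root y with |y| ≤ 4.
  x = 3: f_y(3, y) = -6*y**2 - 46*y - 156; no integer root y with |y| ≤ 4.
  x = 4: f_y(4, y) = -6*y**2 - 48*y - 188; no integer root y with |y| ≤ 4.
Only singular point on the grid: (-3, -3).
Classify: substitute x = -3 + u, y = -3 + v and expand: f = u**3 - 2*u**2*v - u**2 - u*v**2 - 2*v**3 + v**2.
No constant or linear terms (consistent with a singular point). Quadratic part: -u**2 + v**2. Cubic part: u**3 - 2*u**2*v - u*v**2 - 2*v**3.
The quadratic part v**2 - u**2 = (v − u)(v + u) splits into two distinct linear factors, so there are two distinct tangent lines y − -3 = ±(x − -3) — this is a node (ordinary double point).
Classification: node.


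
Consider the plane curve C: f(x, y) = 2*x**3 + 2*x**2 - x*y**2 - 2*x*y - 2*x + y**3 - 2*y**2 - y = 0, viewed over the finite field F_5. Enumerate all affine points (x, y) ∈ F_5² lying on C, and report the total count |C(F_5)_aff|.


Affine F_5-points: {(0, 0), (2, 0), (2, 4), (3, 1), (3, 2)}; count = 5.

For each of the 25 pairs (x, y) ∈ F_5², evaluate f(x, y) mod 5. Record the zeros.
  x = 0: [0↦0, 1↦3, 2↦3, 3↦1, 4↦3]  zeros at y ∈ {0}
  x = 1: [0↦2, 1↦2, 2↦2, 3↦3, 4↦1]  zeros at y ∈ ∅
  x = 2: [0↦0, 1↦2, 2↦2, 3↦1, 4↦0]  zeros at y ∈ {0, 4}
  x = 3: [0↦1, 1↦0, 2↦0, 3↦2, 4↦2]  zeros at y ∈ {1, 2}
  x = 4: [0↦2, 1↦3, 2↦3, 3↦3, 4↦4]  zeros at y ∈ ∅
Collecting zeros: affine points = {(0, 0), (2, 0), (2, 4), (3, 1), (3, 2)}.
Total count |C(F_5)_aff| = 5.


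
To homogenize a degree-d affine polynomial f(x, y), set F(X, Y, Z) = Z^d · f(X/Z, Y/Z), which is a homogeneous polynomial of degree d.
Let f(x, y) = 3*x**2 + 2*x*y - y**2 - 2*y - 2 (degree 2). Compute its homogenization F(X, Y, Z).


F(X, Y, Z) = 3*X**2 + 2*X*Y - Y**2 - 2*Y*Z - 2*Z**2

deg(f) = 2.
Substitute x = X/Z, y = Y/Z into f, then multiply by Z^2.
  monomial 3·x^2·y^0 ↦ 3·X^2·Y^0·Z^0.
  monomial 2·x^1·y^1 ↦ 2·X^1·Y^1·Z^0.
  monomial -1·x^0·y^2 ↦ -1·X^0·Y^2·Z^0.
  monomial -2·x^0·y^1 ↦ -2·X^0·Y^1·Z^1.
  monomial -2·x^0·y^0 ↦ -2·X^0·Y^0·Z^2.
Collecting: F(X, Y, Z) = 3*X**2 + 2*X*Y - Y**2 - 2*Y*Z - 2*Z**2.


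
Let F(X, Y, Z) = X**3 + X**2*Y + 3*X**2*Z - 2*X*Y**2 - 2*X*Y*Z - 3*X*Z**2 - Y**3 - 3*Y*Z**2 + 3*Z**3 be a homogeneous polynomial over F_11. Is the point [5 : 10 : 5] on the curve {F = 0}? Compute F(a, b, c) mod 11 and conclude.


F(5,10,5) ≡ 8 (mod 11); P is NOT on the curve.

Evaluate F(5, 10, 5) term-by-term (mod 11).
  X**3 ↦ 1·125·1·1 = 125
  X**2*Y ↦ 1·25·10·1 = 250
  3*X**2*Z ↦ 3·25·1·5 = 375
  -2*X*Y**2 ↦ -2·5·100·1 = -1000
  -2*X*Y*Z ↦ -2·5·10·5 = -500
  -3*X*Z**2 ↦ -3·5·1·25 = -375
  -Y**3 ↦ -1·1·1000·1 = -1000
  -3*Y*Z**2 ↦ -3·1·10·25 = -750
  3*Z**3 ↦ 3·1·1·125 = 375
Sum: F(5, 10, 5) = (125) + (250) + (375) + (-1000) + (-500) + (-375) + (-1000) + (-750) + (375) = -2500.
Reducing mod 11: -2500 ≡ 8 (mod 11).
Since F(a, b, c) ≡ 8 ≠ 0 (mod 11), P does NOT lie on the curve.


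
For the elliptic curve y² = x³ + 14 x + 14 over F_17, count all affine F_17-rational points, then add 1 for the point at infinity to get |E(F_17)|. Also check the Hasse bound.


Affine points = {(2, 4), (2, 13), (3, 7), (3, 10), (4, 7), (4, 10), (6, 5), (6, 12), (7, 8), (7, 9), (8, 3), (8, 14), (9, 6), (9, 11), (10, 7), (10, 10), (13, 8), (13, 9), (14, 8), (14, 9), (16, 4), (16, 13)}; affine count = 22; |E(F_17)| = 23.

Discriminant check: Δ ∝ 4a³ + 27b² = 4·14³ + 27·14² = 4·2744 + 27·196 ≡ 16 (mod 17). Nonzero ⇒ E is nonsingular.
For each x ∈ F_17, compute rhs = x³ + 14·x + 14 mod 17, then count y ∈ F_17 with y² ≡ rhs.
  x = 0: rhs = 14, matching y values: none (0 points).
  x = 1: rhs = 12, matching y values: none (0 points).
  x = 2: rhs = 16, matching y values: 4, 13 (2 points).
  x = 3: rhs = 15, matching y values: 7, 10 (2 points).
  x = 4: rhs = 15, matching y values: 7, 10 (2 points).
  x = 5: rhs = 5, matching y values: none (0 points).
  x = 6: rhs = 8, matching y values: 5, 12 (2 points).
  x = 7: rhs = 13, matching y values: 8, 9 (2 points).
  x = 8: rhs = 9, matching y values: 3, 14 (2 points).
  x = 9: rhs = 2, matching y values: 6, 11 (2 points).
  x = 10: rhs = 15, matching y values: 7, 10 (2 points).
  x = 11: rhs = 3, matching y values: none (0 points).
  x = 12: rhs = 6, matching y values: none (0 points).
  x = 13: rhs = 13, matching y values: 8, 9 (2 points).
  x = 14: rhs = 13, matching y values: 8, 9 (2 points).
  x = 15: rhs = 12, matching y values: none (0 points).
  x = 16: rhs = 16, matching y values: 4, 13 (2 points).
Total affine count: 22.
Full point count |E(F_17)| = 22 + 1 = 23.
Hasse bound: |23 − (17+1)| = |5| = 5 ≤ 2√17 ≈ 8.2462 ✓.


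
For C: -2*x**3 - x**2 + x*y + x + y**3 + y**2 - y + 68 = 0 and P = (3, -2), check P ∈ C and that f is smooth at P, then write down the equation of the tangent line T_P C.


Tangent line at P: -61*x + 10*y + 203 = 0.

Step 1: f(3, -2) = 0, so P lies on C.
Step 2: partial derivatives
  f_x(x, y) = -6*x**2 - 2*x + y + 1, f_y(x, y) = x + 3*y**2 + 2*y - 1.
  f_x(P) = -61, f_y(P) = 10 (gradient nonzero, so P is smooth).
Step 3: tangent line at P: -61·(x − 3) + 10·(y − -2) = 0.
Expanding: -61*x + 10*y + 203 = 0.


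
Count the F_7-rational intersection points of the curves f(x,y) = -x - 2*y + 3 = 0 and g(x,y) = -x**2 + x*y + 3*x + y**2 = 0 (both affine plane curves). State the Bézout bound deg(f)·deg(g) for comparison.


Common zeros: {(3, 0), (5, 6)}; count = 2; Bézout bound = 2.

deg(f) = 1, deg(g) = 2, so Bézout bound = 2.
Scan x ∈ F_7. For each x, list the y ∈ F_7 with f(x, y) ≡ 0 and those with g(x, y) ≡ 0 (mod 7); the common zeros in that column are the intersection.
  x = 0: f ≡ 0 at y ∈ {5}; g ≡ 0 at y ∈ {0}; common: ∅.
  x = 1: f ≡ 0 at y ∈ {1}; g ≡ 0 at y ∈ {3}; common: ∅.
  x = 2: f ≡ 0 at y ∈ {4}; g ≡ 0 at y ∈ ∅; common: ∅.
  x = 3: f ≡ 0 at y ∈ {0}; g ≡ 0 at y ∈ {0, 4}; common: {0}.
  x = 4: f ≡ 0 at y ∈ {3}; g ≡ 0 at y ∈ {4, 6}; common: ∅.
  x = 5: f ≡ 0 at y ∈ {6}; g ≡ 0 at y ∈ {3, 6}; common: {6}.
  x = 6: f ≡ 0 at y ∈ {2}; g ≡ 0 at y ∈ ∅; common: ∅.
Collecting: common zeros = {(3, 0), (5, 6)}, so the count is 2.
Comparison with the Bézout bound: 2 ≤ 2 = deg(f)·deg(g), as expected for curves with no common component (the bound is attained).


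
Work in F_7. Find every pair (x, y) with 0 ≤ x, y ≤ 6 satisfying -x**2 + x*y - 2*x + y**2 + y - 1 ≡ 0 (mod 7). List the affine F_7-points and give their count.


Affine F_7-points: {(6, 0)}; count = 1.

For each of the 49 pairs (x, y) ∈ F_7², evaluate f(x, y) mod 7. Record the zeros.
  x = 0: [0↦6, 1↦1, 2↦5, 3↦4, 4↦5, 5↦1, 6↦6]  zeros at y ∈ ∅
  x = 1: [0↦3, 1↦6, 2↦4, 3↦4, 4↦6, 5↦3, 6↦2]  zeros at y ∈ ∅
  x = 2: [0↦5, 1↦2, 2↦1, 3↦2, 4↦5, 5↦3, 6↦3]  zeros at y ∈ ∅
  x = 3: [0↦5, 1↦3, 2↦3, 3↦5, 4↦2, 5↦1, 6↦2]  zeros at y ∈ ∅
  x = 4: [0↦3, 1↦2, 2↦3, 3↦6, 4↦4, 5↦4, 6↦6]  zeros at y ∈ ∅
  x = 5: [0↦6, 1↦6, 2↦1, 3↦5, 4↦4, 5↦5, 6↦1]  zeros at y ∈ ∅
  x = 6: [0↦0, 1↦1, 2↦4, 3↦2, 4↦2, 5↦4, 6↦1]  zeros at y ∈ {0}
Collecting zeros: affine points = {(6, 0)}.
Total count |C(F_7)_aff| = 1.


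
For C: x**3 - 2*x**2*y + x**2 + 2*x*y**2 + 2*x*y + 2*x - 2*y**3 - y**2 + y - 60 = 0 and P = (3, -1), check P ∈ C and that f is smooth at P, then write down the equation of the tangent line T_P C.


Tangent line at P: 47*x - 27*y - 168 = 0.

Step 1: f(3, -1) = 0, so P lies on C.
Step 2: partial derivatives
  f_x(x, y) = 3*x**2 - 4*x*y + 2*x + 2*y**2 + 2*y + 2, f_y(x, y) = -2*x**2 + 4*x*y + 2*x - 6*y**2 - 2*y + 1.
  f_x(P) = 47, f_y(P) = -27 (gradient nonzero, so P is smooth).
Step 3: tangent line at P: 47·(x − 3) + -27·(y − -1) = 0.
Expanding: 47*x - 27*y - 168 = 0.


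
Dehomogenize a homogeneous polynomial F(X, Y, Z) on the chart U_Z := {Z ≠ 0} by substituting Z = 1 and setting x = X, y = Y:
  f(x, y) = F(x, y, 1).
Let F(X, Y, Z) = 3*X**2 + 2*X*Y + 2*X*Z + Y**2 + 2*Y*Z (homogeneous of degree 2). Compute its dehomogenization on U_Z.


f(x, y) = 3*x**2 + 2*x*y + 2*x + y**2 + 2*y

On U_Z we set Z = 1. Each monomial c·X^i·Y^j·Z^k in F becomes c·x^i·y^j·1^k = c·x^i·y^j.
Substituting Z = 1: F(X, Y, 1) = 3*x**2 + 2*x*y + 2*x + y**2 + 2*y.
Note: deg(f) ≤ deg(F) = 2; strict inequality happens when F is divisible by Z (lost terms).


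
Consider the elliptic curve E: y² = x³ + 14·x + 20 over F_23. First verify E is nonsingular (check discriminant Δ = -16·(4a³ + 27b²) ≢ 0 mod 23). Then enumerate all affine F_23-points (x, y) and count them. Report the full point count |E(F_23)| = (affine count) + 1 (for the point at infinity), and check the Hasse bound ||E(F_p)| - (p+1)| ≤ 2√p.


Affine points = {(1, 9), (1, 14), (4, 5), (4, 18), (5, 10), (5, 13), (7, 1), (7, 22), (8, 0), (9, 1), (9, 22), (14, 4), (14, 19), (16, 4), (16, 19), (18, 3), (18, 20)}; affine count = 17; |E(F_23)| = 18.

Discriminant check: Δ ∝ 4a³ + 27b² = 4·14³ + 27·20² = 4·2744 + 27·400 ≡ 18 (mod 23). Nonzero ⇒ E is nonsingular.
For each x ∈ F_23, compute rhs = x³ + 14·x + 20 mod 23, then count y ∈ F_23 with y² ≡ rhs.
  x = 0: rhs = 20, matching y values: none (0 points).
  x = 1: rhs = 12, matching y values: 9, 14 (2 points).
  x = 2: rhs = 10, matching y values: none (0 points).
  x = 3: rhs = 20, matching y values: none (0 points).
  x = 4: rhs = 2, matching y values: 5, 18 (2 points).
  x = 5: rhs = 8, matching y values: 10, 13 (2 points).
  x = 6: rhs = 21, matching y values: none (0 points).
  x = 7: rhs = 1, matching y values: 1, 22 (2 points).
  x = 8: rhs = 0, matching y values: 0 (1 points).
  x = 9: rhs = 1, matching y values: 1, 22 (2 points).
  x = 10: rhs = 10, matching y values: none (0 points).
  x = 11: rhs = 10, matching y values: none (0 points).
  x = 12: rhs = 7, matching y values: none (0 points).
  x = 13: rhs = 7, matching y values: none (0 points).
  x = 14: rhs = 16, matching y values: 4, 19 (2 points).
  x = 15: rhs = 17, matching y values: none (0 points).
  x = 16: rhs = 16, matching y values: 4, 19 (2 points).
  x = 17: rhs = 19, matching y values: none (0 points).
  x = 18: rhs = 9, matching y values: 3, 20 (2 points).
  x = 19: rhs = 15, matching y values: none (0 points).
  x = 20: rhs = 20, matching y values: none (0 points).
  x = 21: rhs = 7, matching y values: none (0 points).
  x = 22: rhs = 5, matching y values: none (0 points).
Total affine count: 17.
Full point count |E(F_23)| = 17 + 1 = 18.
Hasse bound: |18 − (23+1)| = |-6| = 6 ≤ 2√23 ≈ 9.5917 ✓.


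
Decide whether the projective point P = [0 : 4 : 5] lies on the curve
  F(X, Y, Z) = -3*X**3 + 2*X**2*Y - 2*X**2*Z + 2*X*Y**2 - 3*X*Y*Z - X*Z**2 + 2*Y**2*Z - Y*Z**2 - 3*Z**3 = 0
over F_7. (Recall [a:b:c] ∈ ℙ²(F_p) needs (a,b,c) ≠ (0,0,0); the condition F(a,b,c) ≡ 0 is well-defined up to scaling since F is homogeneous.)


F(0,4,5) ≡ 0 (mod 7); P is on the curve.

Evaluate F(0, 4, 5) term-by-term (mod 7).
  -3*X**3 ↦ -3·0·1·1 = 0
  2*X**2*Y ↦ 2·0·4·1 = 0
  -2*X**2*Z ↦ -2·0·1·5 = 0
  2*X*Y**2 ↦ 2·0·16·1 = 0
  -3*X*Y*Z ↦ -3·0·4·5 = 0
  -X*Z**2 ↦ -1·0·1·25 = 0
  2*Y**2*Z ↦ 2·1·16·5 = 160
  -Y*Z**2 ↦ -1·1·4·25 = -100
  -3*Z**3 ↦ -3·1·1·125 = -375
Sum: F(0, 4, 5) = (0) + (0) + (0) + (0) + (0) + (0) + (160) + (-100) + (-375) = -315.
Reducing mod 7: -315 ≡ 0 (mod 7).
Since F(a, b, c) ≡ 0 (mod 7), P lies on the curve.


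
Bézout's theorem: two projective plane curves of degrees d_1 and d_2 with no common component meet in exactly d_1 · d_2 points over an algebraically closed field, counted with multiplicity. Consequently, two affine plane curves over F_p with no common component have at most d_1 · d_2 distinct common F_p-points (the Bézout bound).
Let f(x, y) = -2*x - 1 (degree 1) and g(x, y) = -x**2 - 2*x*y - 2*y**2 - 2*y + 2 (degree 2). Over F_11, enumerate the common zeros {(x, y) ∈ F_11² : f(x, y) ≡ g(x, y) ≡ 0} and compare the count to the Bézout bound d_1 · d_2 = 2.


Common zeros: {(5, 2), (5, 3)}; count = 2; Bézout bound = 2.

deg(f) = 1, deg(g) = 2, so Bézout bound = 2.
Scan x ∈ F_11. For each x, list the y ∈ F_11 with f(x, y) ≡ 0 and those with g(x, y) ≡ 0 (mod 11); the common zeros in that column are the intersection.
  x = 0: f ≡ 0 at y ∈ ∅; g ≡ 0 at y ∈ {3, 7}; common: ∅.
  x = 1: f ≡ 0 at y ∈ ∅; g ≡ 0 at y ∈ ∅; common: ∅.
  x = 2: f ≡ 0 at y ∈ ∅; g ≡ 0 at y ∈ {2, 6}; common: ∅.
  x = 3: f ≡ 0 at y ∈ ∅; g ≡ 0 at y ∈ ∅; common: ∅.
  x = 4: f ≡ 0 at y ∈ ∅; g ≡ 0 at y ∈ ∅; common: ∅.
  x = 5: f ≡ 0 at y ∈ {0, 1, 2, 3, 4, 5, 6, 7, 8, 9, 10}; g ≡ 0 at y ∈ {2, 3}; common: {2, 3}.
  x = 6: f ≡ 0 at y ∈ ∅; g ≡ 0 at y ∈ {5, 10}; common: ∅.
  x = 7: f ≡ 0 at y ∈ ∅; g ≡ 0 at y ∈ {4, 10}; common: ∅.
  x = 8: f ≡ 0 at y ∈ ∅; g ≡ 0 at y ∈ {6, 7}; common: ∅.
  x = 9: f ≡ 0 at y ∈ ∅; g ≡ 0 at y ∈ ∅; common: ∅.
  x = 10: f ≡ 0 at y ∈ ∅; g ≡ 0 at y ∈ ∅; common: ∅.
Collecting: common zeros = {(5, 2), (5, 3)}, so the count is 2.
Comparison with the Bézout bound: 2 ≤ 2 = deg(f)·deg(g), as expected for curves with no common component (the bound is attained).


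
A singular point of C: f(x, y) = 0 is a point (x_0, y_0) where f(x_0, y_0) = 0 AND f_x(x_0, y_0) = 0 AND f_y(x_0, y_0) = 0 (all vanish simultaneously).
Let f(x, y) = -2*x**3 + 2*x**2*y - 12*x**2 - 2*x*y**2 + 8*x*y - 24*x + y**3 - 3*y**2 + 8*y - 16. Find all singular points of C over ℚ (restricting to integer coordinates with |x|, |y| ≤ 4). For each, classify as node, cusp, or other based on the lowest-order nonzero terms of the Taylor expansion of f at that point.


Singular points: {(-2, 0)}; classification: cusp.

Compute partial derivatives:
  f_x = -6*x**2 + 4*x*y - 24*x - 2*y**2 + 8*y - 24.
  f_y = 2*x**2 - 4*x*y + 8*x + 3*y**2 - 6*y + 8.
Scan x_0 ∈ {−4, ..., 4}. For each x_0, f_y(x_0, y) is a polynomial in y; find its integer roots y ∈ {−4, ..., 4}, then test f_x and f at those candidates.
  x = -4: f_y(-4, y) = 3*y**2 + 10*y + 8; vanishes at y ∈ {-2}. (-4, -2): f_x = -16 ≠ 0.
  x = -3: f_y(-3, y) = 3*y**2 + 6*y + 2; no integer root y with |y| ≤ 4.
  x = -2: f_y(-2, y) = 3*y**2 + 2*y; vanishes at y ∈ {0}. (-2, 0): f_x = 0, f = 0 — SINGULAR.
  x = -1: f_y(-1, y) = 3*y**2 - 2*y + 2; no integer root y with |y| ≤ 4.
  x = 0: f_y(0, y) = 3*y**2 - 6*y + 8; no integer root y with |y| ≤ 4.
  x = 1: f_y(1, y) = 3*y**2 - 10*y + 18; no integer root y with |y| ≤ 4.
  x = 2: f_y(2, y) = 3*y**2 - 14*y + 32; no integer root y with |y| ≤ 4.
  x = 3: f_y(3, y) = 3*y**2 - 18*y + 50; no integer root y with |y| ≤ 4.
  x = 4: f_y(4, y) = 3*y**2 - 22*y + 72; no integer root y with |y| ≤ 4.
Only singular point on the grid: (-2, 0).
Classify: substitute x = -2 + u, y = 0 + v and expand: f = -2*u**3 + 2*u**2*v - 2*u*v**2 + v**3 + v**2.
No constant or linear terms (consistent with a singular point). Quadratic part: v**2. Cubic part: -2*u**3 + 2*u**2*v - 2*u*v**2 + v**3.
The quadratic part v**2 is a perfect square, so there is a single (double) tangent line v = 0, i.e. y = 0. Restricting the cubic part to that line (v = 0) leaves -2*u**3 ≠ 0, so f is not divisible by v and the branch is v² ≈ 2*u**3 to lowest order — this is a cusp.
Classification: cusp.
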